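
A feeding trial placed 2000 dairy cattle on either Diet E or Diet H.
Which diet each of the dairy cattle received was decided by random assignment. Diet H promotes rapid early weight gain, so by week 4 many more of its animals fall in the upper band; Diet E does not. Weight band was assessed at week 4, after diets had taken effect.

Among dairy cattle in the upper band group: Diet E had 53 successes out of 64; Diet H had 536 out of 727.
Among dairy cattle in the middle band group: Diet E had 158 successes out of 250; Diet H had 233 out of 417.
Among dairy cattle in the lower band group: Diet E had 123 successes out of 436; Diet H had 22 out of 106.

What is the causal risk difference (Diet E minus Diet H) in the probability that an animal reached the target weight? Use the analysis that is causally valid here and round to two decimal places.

Stratifying would compare diets among dairy cattle the diets themselves sorted into week-4 weight band groups — a form of selection on an intermediate. The unconditioned pooled rates give the total causal effect.
The causal difference is the pooled difference: 0.445 − 0.633 = -0.187.

-0.19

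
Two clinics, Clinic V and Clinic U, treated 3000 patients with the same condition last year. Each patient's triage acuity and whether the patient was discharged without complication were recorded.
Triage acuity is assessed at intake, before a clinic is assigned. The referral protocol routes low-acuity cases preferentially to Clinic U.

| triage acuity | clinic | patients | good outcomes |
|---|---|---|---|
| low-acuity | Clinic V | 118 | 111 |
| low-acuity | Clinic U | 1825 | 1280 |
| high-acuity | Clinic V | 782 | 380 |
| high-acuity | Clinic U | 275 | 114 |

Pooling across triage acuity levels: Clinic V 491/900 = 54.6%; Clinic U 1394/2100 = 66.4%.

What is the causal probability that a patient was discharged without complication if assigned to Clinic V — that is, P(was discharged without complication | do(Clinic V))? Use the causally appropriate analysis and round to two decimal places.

Triage acuity differs across clinics for reasons unrelated to any effect of the clinic itself, and it separately predicts the outcome — a classic confounder. We must compare within triage acuity levels.
Standardising Clinic V to the population triage acuity mix: 0.648·111/118 + 0.352·380/782 = 0.780.

0.78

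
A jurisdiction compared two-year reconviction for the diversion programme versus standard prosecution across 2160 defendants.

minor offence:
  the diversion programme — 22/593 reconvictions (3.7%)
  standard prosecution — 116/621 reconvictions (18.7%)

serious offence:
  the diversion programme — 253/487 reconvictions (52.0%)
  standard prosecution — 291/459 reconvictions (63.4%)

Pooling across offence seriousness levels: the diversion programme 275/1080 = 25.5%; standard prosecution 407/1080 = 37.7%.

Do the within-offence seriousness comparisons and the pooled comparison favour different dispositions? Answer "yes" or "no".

no

Within each offence seriousness level (minor offence 3.7% vs 18.7%; serious offence 52.0% vs 63.4%), the diversion programme has the lower rate every time. Pooled: 25.5% vs 37.7% — the diversion programme has the lower rate overall. They agree.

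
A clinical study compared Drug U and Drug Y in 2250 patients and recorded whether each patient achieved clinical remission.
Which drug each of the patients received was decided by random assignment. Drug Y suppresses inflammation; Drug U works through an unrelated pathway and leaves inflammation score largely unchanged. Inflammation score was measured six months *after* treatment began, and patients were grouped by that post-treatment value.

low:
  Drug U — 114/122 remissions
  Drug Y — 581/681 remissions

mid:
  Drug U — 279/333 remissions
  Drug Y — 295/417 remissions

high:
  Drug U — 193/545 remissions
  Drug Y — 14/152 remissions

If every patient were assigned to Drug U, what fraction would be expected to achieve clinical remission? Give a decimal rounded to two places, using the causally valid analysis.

0.59

Stratifying would compare drugs among patients the drugs themselves sorted into inflammation score groups — a form of selection on an intermediate. The unconditioned pooled rates give the total causal effect.
So P(outcome | do(Drug U)) is just the pooled rate for Drug U: 586/1000 = 0.586.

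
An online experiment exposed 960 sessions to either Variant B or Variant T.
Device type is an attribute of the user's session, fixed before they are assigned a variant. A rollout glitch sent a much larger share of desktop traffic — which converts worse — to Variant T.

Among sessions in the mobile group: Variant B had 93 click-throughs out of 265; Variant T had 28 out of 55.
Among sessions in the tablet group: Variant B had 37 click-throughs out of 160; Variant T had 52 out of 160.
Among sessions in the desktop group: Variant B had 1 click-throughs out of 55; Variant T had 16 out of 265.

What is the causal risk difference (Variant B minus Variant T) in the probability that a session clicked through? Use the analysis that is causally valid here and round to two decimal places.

-0.10

Since device type is a pre-existing factor (not a product of the variant) and it affects the outcome on its own, it is a confounder. The stratified rates, not the pooled rate, identify the causal effect.
Adjusting over the population distribution of device type: 0.333·(0.351−0.509) + 0.333·(0.231−0.325) + 0.333·(0.018−0.060) = -0.098.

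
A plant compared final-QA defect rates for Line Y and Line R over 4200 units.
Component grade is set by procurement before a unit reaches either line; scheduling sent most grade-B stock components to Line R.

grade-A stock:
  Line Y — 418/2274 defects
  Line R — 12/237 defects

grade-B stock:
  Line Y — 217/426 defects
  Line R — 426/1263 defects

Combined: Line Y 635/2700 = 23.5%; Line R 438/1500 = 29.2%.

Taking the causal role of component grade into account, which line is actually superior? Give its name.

Line R

The stratified and pooled comparisons disagree (Line R wins within each component grade; Line Y wins overall), so the answer turns on the causal role of component grade.
Component grade is set before the line has any effect — it is not caused by the line — and it independently drives the outcome. That makes it a confounder, so the causal comparison is within component grade levels.
Within each level — grade-A stock: 18.4% vs 5.1%; grade-B stock: 50.9% vs 33.7% — Line R is lower every time.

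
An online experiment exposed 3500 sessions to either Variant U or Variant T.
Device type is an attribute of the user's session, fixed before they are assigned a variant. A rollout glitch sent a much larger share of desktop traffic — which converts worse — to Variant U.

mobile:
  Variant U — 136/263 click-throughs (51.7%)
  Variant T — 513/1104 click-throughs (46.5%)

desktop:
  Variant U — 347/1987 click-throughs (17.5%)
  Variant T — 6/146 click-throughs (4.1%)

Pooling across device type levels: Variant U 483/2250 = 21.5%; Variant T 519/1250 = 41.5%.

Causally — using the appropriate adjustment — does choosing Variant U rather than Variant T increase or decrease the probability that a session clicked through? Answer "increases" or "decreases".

The device type-specific comparison favours Variant U throughout, but the pooled figures favour Variant T. The question is whether to condition on device type.
Here device type is a common cause — it drives both which variant a case falls under and the outcome. The crude comparison mixes populations; the stratum-specific rates are the causally relevant ones.
Within each level — mobile: 51.7% vs 46.5%; desktop: 17.5% vs 4.1% — Variant U is higher every time.

increases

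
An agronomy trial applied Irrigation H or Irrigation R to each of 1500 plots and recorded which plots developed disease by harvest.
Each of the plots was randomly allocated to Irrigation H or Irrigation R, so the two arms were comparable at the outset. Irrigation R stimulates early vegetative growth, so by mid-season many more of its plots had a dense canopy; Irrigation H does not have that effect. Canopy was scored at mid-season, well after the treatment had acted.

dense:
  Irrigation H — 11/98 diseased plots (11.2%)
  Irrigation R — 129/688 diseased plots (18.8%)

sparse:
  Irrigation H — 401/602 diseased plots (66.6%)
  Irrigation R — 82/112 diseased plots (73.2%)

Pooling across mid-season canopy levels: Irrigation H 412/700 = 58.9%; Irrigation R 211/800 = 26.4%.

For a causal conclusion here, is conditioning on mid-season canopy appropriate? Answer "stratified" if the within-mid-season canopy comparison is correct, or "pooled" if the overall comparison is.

pooled

The mid-season canopy-specific comparison favours Irrigation H throughout, but the pooled figures favour Irrigation R. The question is whether to condition on mid-season canopy.
Mid-season canopy is downstream of the irrigation. One should not condition on a consequence of treatment, so the overall rates are the right comparison.
Pooled: Irrigation H 58.9% vs Irrigation R 26.4%; Irrigation R is lower overall.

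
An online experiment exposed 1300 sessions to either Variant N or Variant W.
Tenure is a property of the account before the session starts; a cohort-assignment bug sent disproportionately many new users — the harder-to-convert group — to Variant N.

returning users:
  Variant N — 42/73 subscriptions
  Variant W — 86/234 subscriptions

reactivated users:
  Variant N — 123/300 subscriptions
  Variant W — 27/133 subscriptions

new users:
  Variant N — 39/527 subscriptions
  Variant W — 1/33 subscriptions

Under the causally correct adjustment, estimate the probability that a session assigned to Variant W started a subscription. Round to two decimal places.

The stratified and pooled comparisons disagree (Variant N wins within each user tenure; Variant W wins overall), so the answer turns on the causal role of user tenure.
Since user tenure is a pre-existing factor (not a product of the variant) and it affects the outcome on its own, it is a confounder. The stratified rates, not the pooled rate, identify the causal effect.
Standardising Variant W to the population user tenure mix: 0.236·86/234 + 0.333·27/133 + 0.431·1/33 = 0.167.

0.17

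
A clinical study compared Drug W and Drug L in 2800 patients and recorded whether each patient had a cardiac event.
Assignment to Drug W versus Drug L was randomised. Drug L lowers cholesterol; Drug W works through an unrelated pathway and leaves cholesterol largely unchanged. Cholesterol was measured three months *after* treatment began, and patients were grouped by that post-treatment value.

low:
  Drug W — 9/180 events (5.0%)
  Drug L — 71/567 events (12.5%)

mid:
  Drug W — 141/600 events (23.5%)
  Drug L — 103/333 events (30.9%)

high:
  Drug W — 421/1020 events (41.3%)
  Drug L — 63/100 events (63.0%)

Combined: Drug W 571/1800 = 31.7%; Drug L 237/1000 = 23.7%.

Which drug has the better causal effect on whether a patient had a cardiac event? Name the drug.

Drug L

Because the drug influences cholesterol, cholesterol is a post-treatment mediator, not a confounder. Stratifying on it would bias the estimate; the causal effect is the crude pooled difference.
Pooled: Drug W 31.7% vs Drug L 23.7%; Drug L is lower overall.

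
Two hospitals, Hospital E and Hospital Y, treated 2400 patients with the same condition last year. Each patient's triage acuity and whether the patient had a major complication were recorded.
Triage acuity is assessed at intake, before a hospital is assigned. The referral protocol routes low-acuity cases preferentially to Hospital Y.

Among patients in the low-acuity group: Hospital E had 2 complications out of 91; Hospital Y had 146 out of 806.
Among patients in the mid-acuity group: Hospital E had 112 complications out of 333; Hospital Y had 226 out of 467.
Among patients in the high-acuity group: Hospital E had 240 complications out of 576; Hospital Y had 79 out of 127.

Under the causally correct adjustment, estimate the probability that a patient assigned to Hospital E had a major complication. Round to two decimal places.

0.24

Hospital E is lower inside every triage acuity stratum but Hospital Y is lower in aggregate. Whether to stratify depends on how triage acuity relates to the hospital.
Since triage acuity is a pre-existing factor (not a product of the hospital) and it affects the outcome on its own, it is a confounder. The stratified rates, not the pooled rate, identify the causal effect.
Standardising Hospital E to the population triage acuity mix: 0.374·2/91 + 0.333·112/333 + 0.293·240/576 = 0.242.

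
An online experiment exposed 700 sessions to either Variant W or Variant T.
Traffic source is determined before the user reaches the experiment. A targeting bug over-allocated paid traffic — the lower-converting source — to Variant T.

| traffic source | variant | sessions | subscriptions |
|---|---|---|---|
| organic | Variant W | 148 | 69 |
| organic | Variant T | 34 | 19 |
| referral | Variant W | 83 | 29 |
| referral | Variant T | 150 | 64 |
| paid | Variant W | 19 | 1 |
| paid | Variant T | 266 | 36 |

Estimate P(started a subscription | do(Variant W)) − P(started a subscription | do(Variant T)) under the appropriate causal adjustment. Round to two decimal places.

Traffic source is set before the variant has any effect — it is not caused by the variant — and it independently drives the outcome. That makes it a confounder, so the causal comparison is within traffic source levels.
Adjusting over the population distribution of traffic source: 0.260·(0.466−0.559) + 0.333·(0.349−0.427) + 0.407·(0.053−0.135) = -0.083.

-0.08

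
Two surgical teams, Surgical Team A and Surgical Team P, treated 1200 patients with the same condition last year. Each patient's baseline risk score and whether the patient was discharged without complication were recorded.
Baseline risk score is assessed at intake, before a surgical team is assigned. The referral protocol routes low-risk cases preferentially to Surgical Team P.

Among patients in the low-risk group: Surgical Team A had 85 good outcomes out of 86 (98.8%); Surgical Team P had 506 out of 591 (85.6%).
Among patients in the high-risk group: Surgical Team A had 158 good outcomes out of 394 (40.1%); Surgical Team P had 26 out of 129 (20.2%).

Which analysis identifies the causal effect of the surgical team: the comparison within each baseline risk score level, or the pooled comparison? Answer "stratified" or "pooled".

stratified

Baseline risk score differs across surgical teams for reasons unrelated to any effect of the surgical team itself, and it separately predicts the outcome — a classic confounder. We must compare within baseline risk score levels.
Within each level — low-risk: 98.8% vs 85.6%; high-risk: 40.1% vs 20.2% — Surgical Team A is higher every time.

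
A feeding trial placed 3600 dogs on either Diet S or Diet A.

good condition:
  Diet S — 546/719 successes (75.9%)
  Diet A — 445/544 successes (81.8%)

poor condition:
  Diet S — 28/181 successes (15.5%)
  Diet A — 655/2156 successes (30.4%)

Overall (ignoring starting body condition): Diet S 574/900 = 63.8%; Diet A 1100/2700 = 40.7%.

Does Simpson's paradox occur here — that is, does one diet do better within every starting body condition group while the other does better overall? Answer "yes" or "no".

yes

Within each starting body condition level (good condition 75.9% vs 81.8%; poor condition 15.5% vs 30.4%), Diet A has the higher rate every time. Pooled: 63.8% vs 40.7% — Diet S has the higher rate overall. The two comparisons disagree.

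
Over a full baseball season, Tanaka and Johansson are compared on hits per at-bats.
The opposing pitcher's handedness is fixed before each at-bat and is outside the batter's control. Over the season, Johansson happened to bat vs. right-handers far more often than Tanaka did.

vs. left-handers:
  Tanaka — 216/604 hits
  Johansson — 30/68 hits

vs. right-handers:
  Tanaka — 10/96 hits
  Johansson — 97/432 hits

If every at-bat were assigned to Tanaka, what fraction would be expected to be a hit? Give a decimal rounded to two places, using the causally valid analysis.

0.25

Pitcher handedness differs across players for reasons unrelated to any effect of the player itself, and it separately predicts the outcome — a classic confounder. We must compare within pitcher handedness levels.
Standardising Tanaka to the population pitcher handedness mix: 0.560·216/604 + 0.440·10/96 = 0.246.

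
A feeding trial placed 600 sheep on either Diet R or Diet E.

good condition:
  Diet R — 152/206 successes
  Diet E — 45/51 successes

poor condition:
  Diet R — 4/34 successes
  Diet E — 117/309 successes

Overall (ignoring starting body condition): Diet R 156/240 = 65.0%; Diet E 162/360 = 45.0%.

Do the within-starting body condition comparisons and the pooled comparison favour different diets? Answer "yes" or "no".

yes

Within each starting body condition level (good condition 73.8% vs 88.2%; poor condition 11.8% vs 37.9%), Diet E has the higher rate every time. Pooled: 65.0% vs 45.0% — Diet R has the higher rate overall. The two comparisons disagree.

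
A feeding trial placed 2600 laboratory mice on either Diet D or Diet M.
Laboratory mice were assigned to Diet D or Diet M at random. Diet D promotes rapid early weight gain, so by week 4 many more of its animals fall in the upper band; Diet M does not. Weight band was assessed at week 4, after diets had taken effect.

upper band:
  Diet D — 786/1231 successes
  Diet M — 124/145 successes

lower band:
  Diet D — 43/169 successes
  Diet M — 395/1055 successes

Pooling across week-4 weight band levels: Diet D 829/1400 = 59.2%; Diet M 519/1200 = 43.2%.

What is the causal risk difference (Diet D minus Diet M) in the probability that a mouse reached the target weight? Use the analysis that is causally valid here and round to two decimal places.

+0.16

Stratifying would compare diets among laboratory mice the diets themselves sorted into week-4 weight band groups — a form of selection on an intermediate. The unconditioned pooled rates give the total causal effect.
The causal difference is the pooled difference: 0.592 − 0.432 = +0.160.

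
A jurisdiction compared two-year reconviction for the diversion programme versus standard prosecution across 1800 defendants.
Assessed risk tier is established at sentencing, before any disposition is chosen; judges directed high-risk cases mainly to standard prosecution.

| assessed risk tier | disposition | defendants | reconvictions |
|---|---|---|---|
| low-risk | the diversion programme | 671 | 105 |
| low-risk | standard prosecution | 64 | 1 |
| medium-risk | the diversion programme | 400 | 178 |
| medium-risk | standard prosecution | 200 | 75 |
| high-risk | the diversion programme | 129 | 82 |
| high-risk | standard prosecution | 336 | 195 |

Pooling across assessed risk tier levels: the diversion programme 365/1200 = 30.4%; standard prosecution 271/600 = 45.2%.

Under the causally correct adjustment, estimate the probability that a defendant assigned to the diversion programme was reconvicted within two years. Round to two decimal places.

The imbalance in assessed risk tier arose from how defendants were allocated, not from anything the disposition did; and assessed risk tier independently affects the outcome. The pooled gap is confounded — condition on assessed risk tier.
Standardising the diversion programme to the population assessed risk tier mix: 0.408·105/671 + 0.333·178/400 + 0.258·82/129 = 0.376.

0.38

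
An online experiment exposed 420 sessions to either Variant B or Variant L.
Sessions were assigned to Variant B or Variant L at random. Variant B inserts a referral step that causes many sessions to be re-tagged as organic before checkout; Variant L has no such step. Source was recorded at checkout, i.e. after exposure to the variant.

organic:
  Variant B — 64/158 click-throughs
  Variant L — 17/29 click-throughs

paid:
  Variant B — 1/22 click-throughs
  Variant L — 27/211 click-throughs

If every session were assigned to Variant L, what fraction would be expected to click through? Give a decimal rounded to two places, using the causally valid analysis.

Traffic source lies on the pathway variant → traffic source → outcome, so adjusting for it blocks the indirect effect. For the total causal effect of variant, use the unadjusted pooled rates.
So P(outcome | do(Variant L)) is just the pooled rate for Variant L: 44/240 = 0.183.

0.18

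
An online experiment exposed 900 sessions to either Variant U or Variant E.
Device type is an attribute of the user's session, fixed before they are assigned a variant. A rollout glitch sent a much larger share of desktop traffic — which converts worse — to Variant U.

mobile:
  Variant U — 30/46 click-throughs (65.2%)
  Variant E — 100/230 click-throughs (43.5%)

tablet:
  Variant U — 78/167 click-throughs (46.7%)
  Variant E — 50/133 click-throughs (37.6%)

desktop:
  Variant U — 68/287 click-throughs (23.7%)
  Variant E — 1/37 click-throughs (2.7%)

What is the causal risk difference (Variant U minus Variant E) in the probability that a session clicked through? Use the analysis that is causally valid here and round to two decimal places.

Device type differs across variants for reasons unrelated to any effect of the variant itself, and it separately predicts the outcome — a classic confounder. We must compare within device type levels.
Adjusting over the population distribution of device type: 0.307·(0.652−0.435) + 0.333·(0.467−0.376) + 0.360·(0.237−0.027) = +0.173.

+0.17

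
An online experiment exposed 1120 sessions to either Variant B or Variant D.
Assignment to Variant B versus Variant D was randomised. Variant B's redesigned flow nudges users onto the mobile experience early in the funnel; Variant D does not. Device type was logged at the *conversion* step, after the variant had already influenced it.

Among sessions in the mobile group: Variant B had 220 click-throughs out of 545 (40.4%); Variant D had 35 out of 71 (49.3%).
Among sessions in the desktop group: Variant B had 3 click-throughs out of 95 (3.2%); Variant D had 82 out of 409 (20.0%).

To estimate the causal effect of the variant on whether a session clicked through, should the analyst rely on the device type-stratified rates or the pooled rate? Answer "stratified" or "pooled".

The device type-specific comparison favours Variant D throughout, but the pooled figures favour Variant B. The question is whether to condition on device type.
Device type here is a post-treatment variable shaped by the variant; conditioning on it would introduce bias rather than remove it. The overall comparison is the causal one.
Pooled: Variant B 34.8% vs Variant D 24.4%; Variant B is higher overall.

pooled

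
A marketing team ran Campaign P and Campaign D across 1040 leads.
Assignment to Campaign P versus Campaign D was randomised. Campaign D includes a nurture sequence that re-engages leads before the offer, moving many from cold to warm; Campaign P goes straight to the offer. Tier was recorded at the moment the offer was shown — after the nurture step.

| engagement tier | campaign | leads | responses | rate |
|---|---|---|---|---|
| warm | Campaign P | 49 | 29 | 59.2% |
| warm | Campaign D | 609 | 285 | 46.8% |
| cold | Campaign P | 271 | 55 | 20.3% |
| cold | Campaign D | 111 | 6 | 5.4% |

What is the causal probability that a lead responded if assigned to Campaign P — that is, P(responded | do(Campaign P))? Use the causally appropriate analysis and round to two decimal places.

0.26

The stratified and pooled comparisons disagree (Campaign P wins within each engagement tier; Campaign D wins overall), so the answer turns on the causal role of engagement tier.
Because the campaign influences engagement tier, engagement tier is a post-treatment mediator, not a confounder. Stratifying on it would bias the estimate; the causal effect is the crude pooled difference.
So P(outcome | do(Campaign P)) is just the pooled rate for Campaign P: 84/320 = 0.263.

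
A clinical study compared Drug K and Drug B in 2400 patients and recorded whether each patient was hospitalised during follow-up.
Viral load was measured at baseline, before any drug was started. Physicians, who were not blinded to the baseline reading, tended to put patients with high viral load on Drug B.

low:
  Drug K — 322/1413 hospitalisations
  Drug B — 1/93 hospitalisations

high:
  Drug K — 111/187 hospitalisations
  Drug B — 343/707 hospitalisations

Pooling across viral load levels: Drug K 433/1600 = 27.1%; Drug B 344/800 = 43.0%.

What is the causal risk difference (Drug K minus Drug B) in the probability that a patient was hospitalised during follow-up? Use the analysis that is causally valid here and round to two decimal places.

+0.18

Drug B is lower inside every viral load stratum but Drug K is lower in aggregate. Whether to stratify depends on how viral load relates to the drug.
Viral load is set before the drug has any effect — it is not caused by the drug — and it independently drives the outcome. That makes it a confounder, so the causal comparison is within viral load levels.
Adjusting over the population distribution of viral load: 0.627·(0.228−0.011) + 0.372·(0.594−0.485) = +0.177.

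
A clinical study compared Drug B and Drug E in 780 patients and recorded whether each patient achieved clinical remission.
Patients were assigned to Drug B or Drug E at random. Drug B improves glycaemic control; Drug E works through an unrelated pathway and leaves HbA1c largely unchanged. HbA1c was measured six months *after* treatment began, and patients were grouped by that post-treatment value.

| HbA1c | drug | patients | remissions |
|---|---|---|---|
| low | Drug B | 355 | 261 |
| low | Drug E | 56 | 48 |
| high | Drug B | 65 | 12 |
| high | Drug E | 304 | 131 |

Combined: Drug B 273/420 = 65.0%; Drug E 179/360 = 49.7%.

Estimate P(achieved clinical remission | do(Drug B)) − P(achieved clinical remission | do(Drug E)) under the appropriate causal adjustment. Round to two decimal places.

+0.15

HbA1c is downstream of the drug. One should not condition on a consequence of treatment, so the overall rates are the right comparison.
The causal difference is the pooled difference: 0.650 − 0.497 = +0.153.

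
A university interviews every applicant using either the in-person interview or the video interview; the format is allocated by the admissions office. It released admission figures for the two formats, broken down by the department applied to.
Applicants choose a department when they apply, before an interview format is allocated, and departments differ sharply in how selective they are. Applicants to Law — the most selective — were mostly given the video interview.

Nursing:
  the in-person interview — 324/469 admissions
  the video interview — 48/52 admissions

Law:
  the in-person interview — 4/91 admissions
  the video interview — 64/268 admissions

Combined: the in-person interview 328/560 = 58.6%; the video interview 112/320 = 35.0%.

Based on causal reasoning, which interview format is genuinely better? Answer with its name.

Department differs across interview formats for reasons unrelated to any effect of the interview format itself, and it separately predicts the outcome — a classic confounder. We must compare within department levels.
Within each level — Nursing: 69.1% vs 92.3%; Law: 4.4% vs 23.9% — the video interview is higher every time.

the video interview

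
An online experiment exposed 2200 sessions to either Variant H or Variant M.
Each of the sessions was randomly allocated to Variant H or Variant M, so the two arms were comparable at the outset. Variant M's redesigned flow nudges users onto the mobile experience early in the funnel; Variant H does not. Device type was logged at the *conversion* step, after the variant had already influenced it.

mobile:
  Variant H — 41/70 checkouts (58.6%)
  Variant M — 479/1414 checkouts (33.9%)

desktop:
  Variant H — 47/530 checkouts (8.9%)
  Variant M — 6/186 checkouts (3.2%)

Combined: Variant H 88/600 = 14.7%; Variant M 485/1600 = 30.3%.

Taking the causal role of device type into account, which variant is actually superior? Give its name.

The device type-specific comparison favours Variant H throughout, but the pooled figures favour Variant M. The question is whether to condition on device type.
Device type here is a post-treatment variable shaped by the variant; conditioning on it would introduce bias rather than remove it. The overall comparison is the causal one.
Pooled: Variant H 14.7% vs Variant M 30.3%; Variant M is higher overall.

Variant M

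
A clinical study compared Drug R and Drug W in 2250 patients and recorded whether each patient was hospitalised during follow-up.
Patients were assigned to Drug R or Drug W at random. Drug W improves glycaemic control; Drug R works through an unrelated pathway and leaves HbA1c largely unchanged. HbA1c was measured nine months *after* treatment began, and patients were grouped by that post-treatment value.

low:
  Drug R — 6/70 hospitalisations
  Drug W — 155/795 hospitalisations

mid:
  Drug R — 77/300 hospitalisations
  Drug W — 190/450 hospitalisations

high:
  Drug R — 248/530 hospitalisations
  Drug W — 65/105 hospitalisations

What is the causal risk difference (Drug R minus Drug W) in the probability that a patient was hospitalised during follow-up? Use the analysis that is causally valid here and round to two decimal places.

+0.06

The stratified and pooled comparisons disagree (Drug R wins within each HbA1c; Drug W wins overall), so the answer turns on the causal role of HbA1c.
Stratifying would compare drugs among patients the drugs themselves sorted into HbA1c groups — a form of selection on an intermediate. The unconditioned pooled rates give the total causal effect.
The causal difference is the pooled difference: 0.368 − 0.304 = +0.064.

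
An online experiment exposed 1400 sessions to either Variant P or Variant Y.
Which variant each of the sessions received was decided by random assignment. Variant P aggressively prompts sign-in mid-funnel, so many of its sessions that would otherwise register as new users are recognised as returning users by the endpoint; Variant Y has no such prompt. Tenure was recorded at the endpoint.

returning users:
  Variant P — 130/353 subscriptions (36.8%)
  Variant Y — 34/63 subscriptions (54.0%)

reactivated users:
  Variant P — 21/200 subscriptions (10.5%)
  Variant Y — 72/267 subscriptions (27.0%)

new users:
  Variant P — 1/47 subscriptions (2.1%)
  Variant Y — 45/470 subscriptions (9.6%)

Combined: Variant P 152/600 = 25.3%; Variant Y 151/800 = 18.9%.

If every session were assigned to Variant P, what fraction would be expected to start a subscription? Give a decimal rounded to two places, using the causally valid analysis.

0.25

User tenure here is a post-treatment variable shaped by the variant; conditioning on it would introduce bias rather than remove it. The overall comparison is the causal one.
So P(outcome | do(Variant P)) is just the pooled rate for Variant P: 152/600 = 0.253.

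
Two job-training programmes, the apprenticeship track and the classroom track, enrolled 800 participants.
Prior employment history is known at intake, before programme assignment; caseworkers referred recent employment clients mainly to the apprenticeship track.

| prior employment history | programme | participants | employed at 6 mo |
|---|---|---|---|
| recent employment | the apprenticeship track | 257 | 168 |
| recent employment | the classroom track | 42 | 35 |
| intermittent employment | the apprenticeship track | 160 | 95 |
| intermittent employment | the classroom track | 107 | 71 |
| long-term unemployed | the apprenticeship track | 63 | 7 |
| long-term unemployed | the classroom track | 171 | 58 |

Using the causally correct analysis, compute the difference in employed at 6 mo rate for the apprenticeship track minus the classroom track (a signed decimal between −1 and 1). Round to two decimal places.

The prior employment history-specific comparison favours the classroom track throughout, but the pooled figures favour the apprenticeship track. The question is whether to condition on prior employment history.
The imbalance in prior employment history arose from how participants were allocated, not from anything the programme did; and prior employment history independently affects the outcome. The pooled gap is confounded — condition on prior employment history.
Adjusting over the population distribution of prior employment history: 0.374·(0.654−0.833) + 0.334·(0.594−0.664) + 0.292·(0.111−0.339) = -0.157.

-0.16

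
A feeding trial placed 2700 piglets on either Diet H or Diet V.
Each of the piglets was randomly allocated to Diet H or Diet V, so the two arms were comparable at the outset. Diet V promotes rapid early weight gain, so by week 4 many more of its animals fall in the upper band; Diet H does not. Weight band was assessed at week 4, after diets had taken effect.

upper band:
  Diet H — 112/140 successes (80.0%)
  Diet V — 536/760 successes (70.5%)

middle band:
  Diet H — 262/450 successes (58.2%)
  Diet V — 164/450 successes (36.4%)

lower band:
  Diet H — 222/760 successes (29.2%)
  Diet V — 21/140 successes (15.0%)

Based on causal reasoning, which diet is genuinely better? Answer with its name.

Diet V

Diet H is higher inside every week-4 weight band stratum but Diet V is higher in aggregate. Whether to stratify depends on how week-4 weight band relates to the diet.
Week-4 weight band is recorded after the diet and is itself shifted by it — it sits on the causal path from diet to outcome. Conditioning on a mediator would strip out part of the effect we want; the pooled comparison gives the total causal effect.
Pooled: Diet H 44.1% vs Diet V 53.4%; Diet V is higher overall.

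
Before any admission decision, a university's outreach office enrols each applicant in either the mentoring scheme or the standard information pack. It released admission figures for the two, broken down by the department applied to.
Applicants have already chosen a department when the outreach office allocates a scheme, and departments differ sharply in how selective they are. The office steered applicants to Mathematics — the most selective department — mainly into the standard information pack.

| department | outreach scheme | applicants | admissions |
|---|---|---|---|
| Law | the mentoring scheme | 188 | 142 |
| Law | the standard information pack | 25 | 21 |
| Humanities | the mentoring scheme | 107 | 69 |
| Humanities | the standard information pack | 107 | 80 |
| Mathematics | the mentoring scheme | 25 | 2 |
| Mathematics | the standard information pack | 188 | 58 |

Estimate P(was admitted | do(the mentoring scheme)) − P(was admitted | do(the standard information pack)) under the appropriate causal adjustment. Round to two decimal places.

-0.14

Within every department level the standard information pack has the higher rate, yet pooled the mentoring scheme does — Simpson's reversal.
The imbalance in department arose from how applicants were allocated, not from anything the outreach scheme did; and department independently affects the outcome. The pooled gap is confounded — condition on department.
Adjusting over the population distribution of department: 0.333·(0.755−0.840) + 0.334·(0.645−0.748) + 0.333·(0.080−0.309) = -0.139.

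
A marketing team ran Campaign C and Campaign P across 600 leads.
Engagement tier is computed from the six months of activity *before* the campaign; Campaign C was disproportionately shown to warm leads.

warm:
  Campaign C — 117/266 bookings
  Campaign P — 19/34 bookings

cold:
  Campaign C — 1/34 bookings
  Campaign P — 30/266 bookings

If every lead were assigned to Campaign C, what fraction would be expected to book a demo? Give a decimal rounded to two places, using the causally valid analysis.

Within every engagement tier level Campaign P has the higher rate, yet pooled Campaign C does — Simpson's reversal.
Since engagement tier is a pre-existing factor (not a product of the campaign) and it affects the outcome on its own, it is a confounder. The stratified rates, not the pooled rate, identify the causal effect.
Standardising Campaign C to the population engagement tier mix: 0.500·117/266 + 0.500·1/34 = 0.235.

0.23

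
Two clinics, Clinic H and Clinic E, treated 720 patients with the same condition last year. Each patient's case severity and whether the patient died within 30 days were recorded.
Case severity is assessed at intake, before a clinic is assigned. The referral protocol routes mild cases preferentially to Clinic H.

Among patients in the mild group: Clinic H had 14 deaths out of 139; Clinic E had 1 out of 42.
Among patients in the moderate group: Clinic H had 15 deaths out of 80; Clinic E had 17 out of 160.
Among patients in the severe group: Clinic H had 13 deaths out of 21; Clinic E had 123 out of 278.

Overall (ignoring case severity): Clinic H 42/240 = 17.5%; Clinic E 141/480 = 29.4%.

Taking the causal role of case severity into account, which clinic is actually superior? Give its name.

Clinic E

Since case severity is a pre-existing factor (not a product of the clinic) and it affects the outcome on its own, it is a confounder. The stratified rates, not the pooled rate, identify the causal effect.
Within each level — mild: 10.1% vs 2.4%; moderate: 18.8% vs 10.6%; severe: 61.9% vs 44.2% — Clinic E is lower every time.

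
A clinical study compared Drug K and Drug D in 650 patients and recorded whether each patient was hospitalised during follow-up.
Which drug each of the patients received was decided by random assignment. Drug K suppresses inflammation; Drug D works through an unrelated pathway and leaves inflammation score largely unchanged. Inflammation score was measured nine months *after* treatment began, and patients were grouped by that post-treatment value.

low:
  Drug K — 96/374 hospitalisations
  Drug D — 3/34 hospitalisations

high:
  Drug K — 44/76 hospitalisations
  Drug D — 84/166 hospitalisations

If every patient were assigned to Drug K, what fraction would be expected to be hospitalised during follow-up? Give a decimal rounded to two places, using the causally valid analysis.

The inflammation score-specific comparison favours Drug D throughout, but the pooled figures favour Drug K. The question is whether to condition on inflammation score.
Inflammation score is recorded after the drug and is itself shifted by it — it sits on the causal path from drug to outcome. Conditioning on a mediator would strip out part of the effect we want; the pooled comparison gives the total causal effect.
So P(outcome | do(Drug K)) is just the pooled rate for Drug K: 140/450 = 0.311.

0.31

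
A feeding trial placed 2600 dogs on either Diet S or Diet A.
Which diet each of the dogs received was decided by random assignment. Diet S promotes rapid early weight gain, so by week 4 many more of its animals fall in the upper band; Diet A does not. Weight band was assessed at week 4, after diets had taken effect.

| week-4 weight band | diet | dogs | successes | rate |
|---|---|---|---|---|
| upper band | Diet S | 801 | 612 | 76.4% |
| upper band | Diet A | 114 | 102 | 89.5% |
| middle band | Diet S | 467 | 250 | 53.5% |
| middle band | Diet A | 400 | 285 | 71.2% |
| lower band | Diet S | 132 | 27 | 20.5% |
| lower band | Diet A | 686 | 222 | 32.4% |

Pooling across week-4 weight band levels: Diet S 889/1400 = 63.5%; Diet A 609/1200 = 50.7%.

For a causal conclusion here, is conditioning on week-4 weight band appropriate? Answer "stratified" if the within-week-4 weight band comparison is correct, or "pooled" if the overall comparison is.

Within every week-4 weight band level Diet A has the higher rate, yet pooled Diet S does — Simpson's reversal.
Week-4 weight band here is a post-treatment variable shaped by the diet; conditioning on it would introduce bias rather than remove it. The overall comparison is the causal one.
Pooled: Diet S 63.5% vs Diet A 50.7%; Diet S is higher overall.

pooled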